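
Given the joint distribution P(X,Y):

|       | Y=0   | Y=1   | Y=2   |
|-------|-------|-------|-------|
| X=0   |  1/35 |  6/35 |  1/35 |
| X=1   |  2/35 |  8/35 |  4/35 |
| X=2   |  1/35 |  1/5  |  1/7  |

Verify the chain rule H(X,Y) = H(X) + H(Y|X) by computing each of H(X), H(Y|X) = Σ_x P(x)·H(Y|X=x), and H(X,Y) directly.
H(X) = 1.5462 bits, H(Y|X) = 1.2754 bits, H(X,Y) = 2.8215 bits

Marginal of X (row sums):
  P(X=0) = 1/35 + 6/35 + 1/35 = 8/35
  P(X=1) = 2/35 + 8/35 + 4/35 = 2/5
  P(X=2) = 1/35 + 1/5 + 1/7 = 13/35
H(X) = -[(8/35)·log₂(8/35) + (2/5)·log₂(2/5) + (13/35)·log₂(13/35)]
  = 0.48669 + 0.52877 + 0.53071 = 1.5462 bits

H(Y|X) = Σ_x P(x)·H(Y|X=x):
  X=0: P(X=0) = 8/35, P(Y|X=0) = (1/8, 3/4, 1/8) → H(Y|X=0) = 1.06128
  X=1: P(X=1) = 2/5, P(Y|X=1) = (1/7, 4/7, 2/7) → H(Y|X=1) = 1.37878
  X=2: P(X=2) = 13/35, P(Y|X=2) = (1/13, 7/13, 5/13) → H(Y|X=2) = 1.29574
H(Y|X) = (8/35)·1.06128 + (2/5)·1.37878 + (13/35)·1.29574 = 1.2754 bits

H(X,Y) = -Σ_{x,y} P(x,y) log₂ P(x,y). Per-cell terms -P(x,y)·log₂P(x,y):
  X=0: 0.14655, 0.43617, 0.14655
  X=1: 0.23596, 0.48669, 0.35763
  X=2: 0.14655, 0.46439, 0.40105
Sum of the 9 terms: H(X,Y) = 2.8215 bits

Chain rule check:
  H(X) + H(Y|X) = 1.5462 + 1.2754 = 2.8216 bits
  H(X,Y) = 2.8215 bits
✓ Chain rule verified (Δ = 0.0001 is 4-dp rounding noise: each of the three values was rounded independently).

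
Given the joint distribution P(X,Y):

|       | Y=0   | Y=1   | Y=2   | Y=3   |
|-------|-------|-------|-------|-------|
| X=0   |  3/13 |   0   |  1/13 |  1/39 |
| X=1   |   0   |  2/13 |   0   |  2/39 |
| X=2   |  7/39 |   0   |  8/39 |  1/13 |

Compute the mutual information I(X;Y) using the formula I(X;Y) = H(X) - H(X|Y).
0.6434 bits

I(X;Y) = H(X) - H(X|Y)

Marginal of X (row sums):
  P(X=0) = 3/13 + 0 + 1/13 + 1/39 = 1/3
  P(X=1) = 0 + 2/13 + 0 + 2/39 = 8/39
  P(X=2) = 7/39 + 0 + 8/39 + 1/13 = 6/13
H(X) = -[(1/3)·log₂(1/3) + (8/39)·log₂(8/39) + (6/13)·log₂(6/13)]
  = 0.52832 + 0.46880 + 0.51484 = 1.51196 bits

Marginal of Y (column sums):
  P(Y=0) = 3/13 + 0 + 7/39 = 16/39
  P(Y=1) = 0 + 2/13 + 0 = 2/13
  P(Y=2) = 1/13 + 0 + 8/39 = 11/39
  P(Y=3) = 1/39 + 2/39 + 1/13 = 2/13
H(X|Y) = Σ_y P(y)·H(X|Y=y):
  Y=0: P(Y=0) = 16/39, P(X|Y=0) = (9/16, 0, 7/16) → H(X|Y=0) = 0.98870
  Y=1: P(Y=1) = 2/13, P(X|Y=1) = (0, 1, 0) → H(X|Y=1) = 0.00000
  Y=2: P(Y=2) = 11/39, P(X|Y=2) = (3/11, 0, 8/11) → H(X|Y=2) = 0.84535
  Y=3: P(Y=3) = 2/13, P(X|Y=3) = (1/6, 1/3, 1/2) → H(X|Y=3) = 1.45915
H(X|Y) = (16/39)·0.98870 + (2/13)·0.00000 + (11/39)·0.84535 + (2/13)·1.45915 = 0.86854 bits

I(X;Y) = H(X) - H(X|Y) = 1.51196 - 0.86854 = 0.6434 bits

Cross-check via I(X;Y) = H(X) + H(Y) - H(X,Y): computing H(Y) from the column sums and H(X,Y) from the 12 cells in the same way gives H(Y) = 1.87327 bits and H(X,Y) = 2.74180 bits, so
I(X;Y) = 1.51196 + 1.87327 - 2.74180 = 0.6434 bits ✓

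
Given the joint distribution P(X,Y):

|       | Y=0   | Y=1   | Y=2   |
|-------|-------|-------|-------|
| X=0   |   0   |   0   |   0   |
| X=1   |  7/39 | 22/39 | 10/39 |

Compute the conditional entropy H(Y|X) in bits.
1.4142 bits

H(Y|X) = H(X,Y) - H(X)

H(X,Y) = -Σ_{x,y} P(x,y) log₂ P(x,y). Per-cell terms -P(x,y)·log₂P(x,y):
  X=0: 0.0000, 0.0000, 0.0000
  X=1: 0.4448, 0.4659, 0.5035
  (cells with P = 0 contribute 0)
Sum of the 6 terms: H(X,Y) = 1.4142 bits

Marginal of X (row sums):
  P(X=0) = 0 + 0 + 0 = 0
  P(X=1) = 7/39 + 22/39 + 10/39 = 1
H(X) = -[1·log₂(1)]   (outcomes with P = 0 contribute 0)
  = 0.0000 bits

H(Y|X) = H(X,Y) - H(X) = 1.4142 - 0.0000 = 1.4142 bits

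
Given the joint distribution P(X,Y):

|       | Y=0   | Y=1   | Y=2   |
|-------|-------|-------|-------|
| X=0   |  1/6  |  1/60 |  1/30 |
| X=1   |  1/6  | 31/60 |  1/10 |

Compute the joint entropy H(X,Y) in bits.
1.9481 bits

H(X,Y) = -Σ_{x,y} P(x,y) log₂ P(x,y). Per-cell terms -P(x,y)·log₂P(x,y):
  X=0: 0.43083, 0.09845, 0.16356
  X=1: 0.43083, 0.49223, 0.33219
Sum of the 6 terms: H(X,Y) = 1.9481 bits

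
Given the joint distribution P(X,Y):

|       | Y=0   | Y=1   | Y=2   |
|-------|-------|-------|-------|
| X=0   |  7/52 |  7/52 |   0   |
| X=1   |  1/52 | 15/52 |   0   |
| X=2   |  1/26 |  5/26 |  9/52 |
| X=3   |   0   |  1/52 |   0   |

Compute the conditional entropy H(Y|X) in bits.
0.9209 bits

H(Y|X) = H(X,Y) - H(X)

H(X,Y) = -Σ_{x,y} P(x,y) log₂ P(x,y). Per-cell terms -P(x,y)·log₂P(x,y):
  X=0: 0.38945, 0.38945, 0.00000
  X=1: 0.10962, 0.51737, 0.00000
  X=2: 0.18079, 0.45741, 0.43797
  X=3: 0.00000, 0.10962, 0.00000
  (cells with P = 0 contribute 0)
Sum of the 12 terms: H(X,Y) = 2.5917 bits

Marginal of X (row sums):
  P(X=0) = 7/52 + 7/52 + 0 = 7/26
  P(X=1) = 1/52 + 15/52 + 0 = 4/13
  P(X=2) = 1/26 + 5/26 + 9/52 = 21/52
  P(X=3) = 0 + 1/52 + 0 = 1/52
H(X) = -[(7/26)·log₂(7/26) + (4/13)·log₂(4/13) + (21/52)·log₂(21/52) + (1/52)·log₂(1/52)]
  = 0.50968 + 0.52321 + 0.52828 + 0.10962 = 1.6708 bits

H(Y|X) = H(X,Y) - H(X) = 2.5917 - 1.6708 = 0.9209 bits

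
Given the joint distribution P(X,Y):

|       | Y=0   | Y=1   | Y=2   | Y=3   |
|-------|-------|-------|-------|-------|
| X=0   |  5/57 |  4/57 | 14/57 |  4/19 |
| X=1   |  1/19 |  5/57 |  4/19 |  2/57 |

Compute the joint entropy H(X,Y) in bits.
2.7221 bits

H(X,Y) = -Σ_{x,y} P(x,y) log₂ P(x,y). Per-cell terms -P(x,y)·log₂P(x,y):
  X=0: 0.3080, 0.2690, 0.4975, 0.4732
  X=1: 0.2236, 0.3080, 0.4732, 0.1696
Sum of the 8 terms: H(X,Y) = 2.7221 bits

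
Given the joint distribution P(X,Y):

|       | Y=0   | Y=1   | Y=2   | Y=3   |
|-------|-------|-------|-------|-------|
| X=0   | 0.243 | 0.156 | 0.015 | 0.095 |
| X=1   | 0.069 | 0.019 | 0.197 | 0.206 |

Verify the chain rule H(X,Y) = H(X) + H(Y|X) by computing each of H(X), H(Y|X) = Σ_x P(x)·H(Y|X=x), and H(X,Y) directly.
H(X) = 0.9998 bits, H(Y|X) = 1.6339 bits, H(X,Y) = 2.6336 bits

Marginal of X (row sums):
  P(X=0) = 0.243 + 0.156 + 0.015 + 0.095 = 0.509
  P(X=1) = 0.069 + 0.019 + 0.197 + 0.206 = 0.491
H(X) = -[0.509·log₂(0.509) + 0.491·log₂(0.491)]
  = 0.4959 + 0.5039 = 0.9998 bits

H(Y|X) = Σ_x P(x)·H(Y|X=x):
  X=0: P(X=0) = 0.509, P(Y|X=0) = (243/509, 156/509, 15/509, 95/509) → H(Y|X=0) = 1.6340
  X=1: P(X=1) = 0.491, P(Y|X=1) = (69/491, 19/491, 197/491, 206/491) → H(Y|X=1) = 1.6338
H(Y|X) = 0.509·1.6340 + 0.491·1.6338 = 1.6339 bits

H(X,Y) = -Σ_{x,y} P(x,y) log₂ P(x,y). Per-cell terms -P(x,y)·log₂P(x,y):
  X=0: 0.4960, 0.4181, 0.0909, 0.3226
  X=1: 0.2662, 0.1086, 0.4617, 0.4695
Sum of the 8 terms: H(X,Y) = 2.6336 bits

Chain rule check:
  H(X) + H(Y|X) = 0.9998 + 1.6339 = 2.6337 bits
  H(X,Y) = 2.6336 bits
✓ Chain rule verified (Δ = 0.0001 is 4-dp rounding noise: each of the three values was rounded independently).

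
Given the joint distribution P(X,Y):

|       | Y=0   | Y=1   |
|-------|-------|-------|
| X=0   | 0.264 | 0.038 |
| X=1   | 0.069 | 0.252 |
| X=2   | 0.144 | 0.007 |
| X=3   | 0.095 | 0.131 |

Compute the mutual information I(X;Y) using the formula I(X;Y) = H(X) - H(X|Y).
0.3164 bits

I(X;Y) = H(X) - H(X|Y)

Marginal of X (row sums):
  P(X=0) = 0.264 + 0.038 = 0.302
  P(X=1) = 0.069 + 0.252 = 0.321
  P(X=2) = 0.144 + 0.007 = 0.151
  P(X=3) = 0.095 + 0.131 = 0.226
H(X) = -[0.302·log₂(0.302) + 0.321·log₂(0.321) + 0.151·log₂(0.151) + 0.226·log₂(0.226)]
  = 0.52167 + 0.52623 + 0.41183 + 0.48491 = 1.94464 bits

Marginal of Y (column sums):
  P(Y=0) = 0.264 + 0.069 + 0.144 + 0.095 = 0.572
  P(Y=1) = 0.038 + 0.252 + 0.007 + 0.131 = 0.428
H(X|Y) = Σ_y P(y)·H(X|Y=y):
  Y=0: P(Y=0) = 0.572, P(X|Y=0) = (6/13, 69/572, 36/143, 95/572) → H(X|Y=0) = 1.81404
  Y=1: P(Y=1) = 0.428, P(X|Y=1) = (19/214, 63/107, 7/428, 131/428) → H(X|Y=1) = 1.37996
H(X|Y) = 0.572·1.81404 + 0.428·1.37996 = 1.62825 bits

I(X;Y) = H(X) - H(X|Y) = 1.94464 - 1.62825 = 0.3164 bits

Cross-check via I(X;Y) = H(X) + H(Y) - H(X,Y): computing H(Y) from the column sums and H(X,Y) from the 8 cells in the same way gives H(Y) = 0.98499 bits and H(X,Y) = 2.61324 bits, so
I(X;Y) = 1.94464 + 0.98499 - 2.61324 = 0.3164 bits ✓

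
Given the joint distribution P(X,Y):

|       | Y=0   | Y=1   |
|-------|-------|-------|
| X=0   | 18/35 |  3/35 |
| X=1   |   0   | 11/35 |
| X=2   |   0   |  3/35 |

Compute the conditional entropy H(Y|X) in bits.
0.3550 bits

H(Y|X) = H(X,Y) - H(X)

H(X,Y) = -Σ_{x,y} P(x,y) log₂ P(x,y). Per-cell terms -P(x,y)·log₂P(x,y):
  X=0: 0.4934, 0.3038
  X=1: 0.0000, 0.5248
  X=2: 0.0000, 0.3038
  (cells with P = 0 contribute 0)
Sum of the 6 terms: H(X,Y) = 1.6258 bits

Marginal of X (row sums):
  P(X=0) = 18/35 + 3/35 = 3/5
  P(X=1) = 0 + 11/35 = 11/35
  P(X=2) = 0 + 3/35 = 3/35
H(X) = -[(3/5)·log₂(3/5) + (11/35)·log₂(11/35) + (3/35)·log₂(3/35)]
  = 0.4422 + 0.5248 + 0.3038 = 1.2708 bits

H(Y|X) = H(X,Y) - H(X) = 1.6258 - 1.2708 = 0.3550 bits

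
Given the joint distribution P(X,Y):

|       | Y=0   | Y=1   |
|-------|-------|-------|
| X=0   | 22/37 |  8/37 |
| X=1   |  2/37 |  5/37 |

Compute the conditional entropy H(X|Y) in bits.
0.6062 bits

H(X|Y) = H(X,Y) - H(Y)

H(X,Y) = -Σ_{x,y} P(x,y) log₂ P(x,y). Per-cell terms -P(x,y)·log₂P(x,y):
  X=0: 0.445959, 0.477720
  X=1: 0.227538, 0.390206
Sum of the 4 terms: H(X,Y) = 1.541423 bits

Marginal of Y (column sums):
  P(Y=0) = 22/37 + 2/37 = 24/37
  P(Y=1) = 8/37 + 5/37 = 13/37
H(Y) = -[(24/37)·log₂(24/37) + (13/37)·log₂(13/37)]
  = 0.405075 + 0.530194 = 0.935269 bits

H(X|Y) = H(X,Y) - H(Y) = 1.541423 - 0.935269 = 0.6062 bits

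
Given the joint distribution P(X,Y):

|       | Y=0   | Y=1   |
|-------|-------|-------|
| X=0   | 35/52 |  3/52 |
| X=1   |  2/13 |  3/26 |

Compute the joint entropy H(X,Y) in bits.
1.3968 bits

H(X,Y) = -Σ_{x,y} P(x,y) log₂ P(x,y). Per-cell terms -P(x,y)·log₂P(x,y):
  X=0: 0.3844, 0.2374
  X=1: 0.4155, 0.3595
Sum of the 4 terms: H(X,Y) = 1.3968 bits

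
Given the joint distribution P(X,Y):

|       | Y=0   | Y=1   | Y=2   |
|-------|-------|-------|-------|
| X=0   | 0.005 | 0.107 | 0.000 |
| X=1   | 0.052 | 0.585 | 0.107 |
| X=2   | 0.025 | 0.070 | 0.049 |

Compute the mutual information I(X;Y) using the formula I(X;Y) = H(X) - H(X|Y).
0.0693 bits

I(X;Y) = H(X) - H(X|Y)

Marginal of X (row sums):
  P(X=0) = 0.005 + 0.107 + 0.000 = 0.112
  P(X=1) = 0.052 + 0.585 + 0.107 = 0.744
  P(X=2) = 0.025 + 0.070 + 0.049 = 0.144
H(X) = -[0.112·log₂(0.112) + 0.744·log₂(0.744) + 0.144·log₂(0.144)]
  = 0.353744 + 0.317409 + 0.402604 = 1.07376 bits

Marginal of Y (column sums):
  P(Y=0) = 0.005 + 0.052 + 0.025 = 0.082
  P(Y=1) = 0.107 + 0.585 + 0.070 = 0.762
  P(Y=2) = 0.000 + 0.107 + 0.049 = 0.156
H(X|Y) = Σ_y P(y)·H(X|Y=y):
  Y=0: P(Y=0) = 0.082, P(X|Y=0) = (5/82, 26/41, 25/82) → H(X|Y=0) = 1.185248
  Y=1: P(Y=1) = 0.762, P(X|Y=1) = (107/762, 195/254, 35/381) → H(X|Y=1) = 1.006878
  Y=2: P(Y=2) = 0.156, P(X|Y=2) = (0, 107/156, 49/156) → H(X|Y=2) = 0.897853
H(X|Y) = 0.082·1.185248 + 0.762·1.006878 + 0.156·0.897853 = 1.00450 bits

I(X;Y) = H(X) - H(X|Y) = 1.07376 - 1.00450 = 0.0693 bits

Cross-check via I(X;Y) = H(X) + H(Y) - H(X,Y): computing H(Y) from the column sums and H(X,Y) from the 9 cells in the same way gives H(Y) = 1.01282 bits and H(X,Y) = 2.01732 bits, so
I(X;Y) = 1.07376 + 1.01282 - 2.01732 = 0.0693 bits ✓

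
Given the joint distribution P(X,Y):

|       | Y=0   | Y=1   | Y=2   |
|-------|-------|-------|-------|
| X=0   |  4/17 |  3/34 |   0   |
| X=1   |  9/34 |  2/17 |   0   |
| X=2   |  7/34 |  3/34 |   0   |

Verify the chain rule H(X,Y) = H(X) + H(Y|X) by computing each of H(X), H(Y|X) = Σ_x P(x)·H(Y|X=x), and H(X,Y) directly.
H(X) = 1.5763 bits, H(Y|X) = 0.8732 bits, H(X,Y) = 2.4495 bits

Marginal of X (row sums):
  P(X=0) = 4/17 + 3/34 + 0 = 11/34
  P(X=1) = 9/34 + 2/17 + 0 = 13/34
  P(X=2) = 7/34 + 3/34 + 0 = 5/17
H(X) = -[(11/34)·log₂(11/34) + (13/34)·log₂(13/34) + (5/17)·log₂(5/17)]
  = 0.52672 + 0.53033 + 0.51927 = 1.5763 bits

H(Y|X) = Σ_x P(x)·H(Y|X=x):
  X=0: P(X=0) = 11/34, P(Y|X=0) = (8/11, 3/11, 0) → H(Y|X=0) = 0.84535
  X=1: P(X=1) = 13/34, P(Y|X=1) = (9/13, 4/13, 0) → H(Y|X=1) = 0.89049
  X=2: P(X=2) = 5/17, P(Y|X=2) = (7/10, 3/10, 0) → H(Y|X=2) = 0.88129
H(Y|X) = (11/34)·0.84535 + (13/34)·0.89049 + (5/17)·0.88129 = 0.8732 bits

H(X,Y) = -Σ_{x,y} P(x,y) log₂ P(x,y). Per-cell terms -P(x,y)·log₂P(x,y):
  X=0: 0.49117, 0.30904, 0.00000
  X=1: 0.50758, 0.36323, 0.00000
  X=2: 0.46943, 0.30904, 0.00000
  (cells with P = 0 contribute 0)
Sum of the 9 terms: H(X,Y) = 2.4495 bits

Chain rule check:
  H(X) + H(Y|X) = 1.5763 + 0.8732 = 2.4495 bits
  H(X,Y) = 2.4495 bits
✓ Chain rule verified.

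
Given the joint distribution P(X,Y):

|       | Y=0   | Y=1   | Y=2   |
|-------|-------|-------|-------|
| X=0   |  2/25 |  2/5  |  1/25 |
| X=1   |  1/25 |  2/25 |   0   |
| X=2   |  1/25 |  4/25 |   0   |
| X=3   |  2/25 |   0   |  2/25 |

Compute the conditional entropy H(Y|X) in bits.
0.9300 bits

H(Y|X) = H(X,Y) - H(X)

H(X,Y) = -Σ_{x,y} P(x,y) log₂ P(x,y). Per-cell terms -P(x,y)·log₂P(x,y):
  X=0: 0.291508, 0.528771, 0.185754
  X=1: 0.185754, 0.291508, 0.000000
  X=2: 0.185754, 0.423017, 0.000000
  X=3: 0.291508, 0.000000, 0.291508
  (cells with P = 0 contribute 0)
Sum of the 12 terms: H(X,Y) = 2.67508 bits

Marginal of X (row sums):
  P(X=0) = 2/25 + 2/5 + 1/25 = 13/25
  P(X=1) = 1/25 + 2/25 + 0 = 3/25
  P(X=2) = 1/25 + 4/25 + 0 = 1/5
  P(X=3) = 2/25 + 0 + 2/25 = 4/25
H(X) = -[(13/25)·log₂(13/25) + (3/25)·log₂(3/25) + (1/5)·log₂(1/5) + (4/25)·log₂(4/25)]
  = 0.490577 + 0.367067 + 0.464386 + 0.423017 = 1.74505 bits

H(Y|X) = H(X,Y) - H(X) = 2.67508 - 1.74505 = 0.9300 bits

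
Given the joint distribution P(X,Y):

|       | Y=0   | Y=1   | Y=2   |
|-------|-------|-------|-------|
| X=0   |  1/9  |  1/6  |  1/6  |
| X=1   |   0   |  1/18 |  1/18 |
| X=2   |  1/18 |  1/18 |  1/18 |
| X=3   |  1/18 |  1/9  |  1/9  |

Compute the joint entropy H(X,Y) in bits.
3.3083 bits

H(X,Y) = -Σ_{x,y} P(x,y) log₂ P(x,y). Per-cell terms -P(x,y)·log₂P(x,y):
  X=0: 0.352214, 0.430827, 0.430827
  X=1: 0.000000, 0.231663, 0.231663
  X=2: 0.231663, 0.231663, 0.231663
  X=3: 0.231663, 0.352214, 0.352214
  (cells with P = 0 contribute 0)
Sum of the 12 terms: H(X,Y) = 3.3083 bits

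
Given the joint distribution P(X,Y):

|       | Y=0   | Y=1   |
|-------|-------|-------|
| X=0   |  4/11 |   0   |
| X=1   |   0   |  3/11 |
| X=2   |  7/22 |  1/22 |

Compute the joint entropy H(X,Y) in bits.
1.7703 bits

H(X,Y) = -Σ_{x,y} P(x,y) log₂ P(x,y). Per-cell terms -P(x,y)·log₂P(x,y):
  X=0: 0.5307, 0.0000
  X=1: 0.0000, 0.5112
  X=2: 0.5257, 0.2027
  (cells with P = 0 contribute 0)
Sum of the 6 terms: H(X,Y) = 1.7703 bits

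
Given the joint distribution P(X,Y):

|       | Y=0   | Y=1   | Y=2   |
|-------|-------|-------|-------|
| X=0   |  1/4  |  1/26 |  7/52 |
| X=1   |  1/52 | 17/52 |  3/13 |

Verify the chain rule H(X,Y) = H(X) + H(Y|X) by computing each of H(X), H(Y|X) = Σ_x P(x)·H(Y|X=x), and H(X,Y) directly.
H(X) = 0.9829 bits, H(Y|X) = 1.2125 bits, H(X,Y) = 2.1954 bits

Marginal of X (row sums):
  P(X=0) = 1/4 + 1/26 + 7/52 = 11/26
  P(X=1) = 1/52 + 17/52 + 3/13 = 15/26
H(X) = -[(11/26)·log₂(11/26) + (15/26)·log₂(15/26)]
  = 0.52504 + 0.45782 = 0.9829 bits

H(Y|X) = Σ_x P(x)·H(Y|X=x):
  X=0: P(X=0) = 11/26, P(Y|X=0) = (13/22, 1/11, 7/22) → H(Y|X=0) = 1.28865
  X=1: P(X=1) = 15/26, P(Y|X=1) = (1/30, 17/30, 2/5) → H(Y|X=1) = 1.15668
H(Y|X) = (11/26)·1.28865 + (15/26)·1.15668 = 1.2125 bits

H(X,Y) = -Σ_{x,y} P(x,y) log₂ P(x,y). Per-cell terms -P(x,y)·log₂P(x,y):
  X=0: 0.50000, 0.18079, 0.38945
  X=1: 0.10962, 0.52732, 0.48819
Sum of the 6 terms: H(X,Y) = 2.1954 bits

Chain rule check:
  H(X) + H(Y|X) = 0.9829 + 1.2125 = 2.1954 bits
  H(X,Y) = 2.1954 bits
✓ Chain rule verified.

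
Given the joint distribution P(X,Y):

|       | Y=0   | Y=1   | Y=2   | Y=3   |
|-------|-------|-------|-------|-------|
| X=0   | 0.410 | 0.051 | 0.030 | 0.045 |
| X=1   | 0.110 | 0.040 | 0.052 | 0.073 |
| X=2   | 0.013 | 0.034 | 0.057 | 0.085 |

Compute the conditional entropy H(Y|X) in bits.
1.4694 bits

H(Y|X) = H(X,Y) - H(X)

H(X,Y) = -Σ_{x,y} P(x,y) log₂ P(x,y). Per-cell terms -P(x,y)·log₂P(x,y):
  X=0: 0.52738, 0.21896, 0.15177, 0.20133
  X=1: 0.35029, 0.18575, 0.22180, 0.27565
  X=2: 0.08145, 0.16586, 0.23557, 0.30229
Sum of the 12 terms: H(X,Y) = 2.9181 bits

Marginal of X (row sums):
  P(X=0) = 0.410 + 0.051 + 0.030 + 0.045 = 0.536
  P(X=1) = 0.110 + 0.040 + 0.052 + 0.073 = 0.275
  P(X=2) = 0.013 + 0.034 + 0.057 + 0.085 = 0.189
H(X) = -[0.536·log₂(0.536) + 0.275·log₂(0.275) + 0.189·log₂(0.189)]
  = 0.48224 + 0.51219 + 0.45427 = 1.4487 bits

H(Y|X) = H(X,Y) - H(X) = 2.9181 - 1.4487 = 1.4694 bits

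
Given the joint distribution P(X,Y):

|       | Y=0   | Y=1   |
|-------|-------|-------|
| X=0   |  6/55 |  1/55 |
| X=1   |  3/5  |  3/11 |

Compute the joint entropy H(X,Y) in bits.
1.4072 bits

H(X,Y) = -Σ_{x,y} P(x,y) log₂ P(x,y). Per-cell terms -P(x,y)·log₂P(x,y):
  X=0: 0.3487, 0.1051
  X=1: 0.4422, 0.5112
Sum of the 4 terms: H(X,Y) = 1.4072 bits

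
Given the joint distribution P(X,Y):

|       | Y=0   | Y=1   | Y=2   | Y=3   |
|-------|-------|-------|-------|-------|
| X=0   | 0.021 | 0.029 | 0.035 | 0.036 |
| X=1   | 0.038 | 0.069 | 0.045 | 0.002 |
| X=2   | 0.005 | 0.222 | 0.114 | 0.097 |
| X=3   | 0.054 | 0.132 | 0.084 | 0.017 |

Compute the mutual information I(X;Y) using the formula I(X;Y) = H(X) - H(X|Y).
0.1422 bits

I(X;Y) = H(X) - H(X|Y)

Marginal of X (row sums):
  P(X=0) = 0.021 + 0.029 + 0.035 + 0.036 = 0.121
  P(X=1) = 0.038 + 0.069 + 0.045 + 0.002 = 0.154
  P(X=2) = 0.005 + 0.222 + 0.114 + 0.097 = 0.438
  P(X=3) = 0.054 + 0.132 + 0.084 + 0.017 = 0.287
H(X) = -[0.121·log₂(0.121) + 0.154·log₂(0.154) + 0.438·log₂(0.438) + 0.287·log₂(0.287)]
  = 0.36868 + 0.41565 + 0.52166 + 0.51685 = 1.8228 bits

Marginal of Y (column sums):
  P(Y=0) = 0.021 + 0.038 + 0.005 + 0.054 = 0.118
  P(Y=1) = 0.029 + 0.069 + 0.222 + 0.132 = 0.452
  P(Y=2) = 0.035 + 0.045 + 0.114 + 0.084 = 0.278
  P(Y=3) = 0.036 + 0.002 + 0.097 + 0.017 = 0.152
H(X|Y) = Σ_y P(y)·H(X|Y=y):
  Y=0: P(Y=0) = 0.118, P(X|Y=0) = (21/118, 19/59, 5/118, 27/59) → H(X|Y=0) = 1.67897
  Y=1: P(Y=1) = 0.452, P(X|Y=1) = (29/452, 69/452, 111/226, 33/113) → H(X|Y=1) = 1.69056
  Y=2: P(Y=2) = 0.278, P(X|Y=2) = (35/278, 45/278, 57/139, 42/139) → H(X|Y=2) = 1.85073
  Y=3: P(Y=3) = 0.152, P(X|Y=3) = (9/38, 1/76, 97/152, 17/152) → H(X|Y=3) = 1.34138
H(X|Y) = 0.118·1.67897 + 0.452·1.69056 + 0.278·1.85073 + 0.152·1.34138 = 1.6806 bits

I(X;Y) = H(X) - H(X|Y) = 1.8228 - 1.6806 = 0.1422 bits

Cross-check via I(X;Y) = H(X) + H(Y) - H(X,Y): computing H(Y) from the column sums and H(X,Y) from the 16 cells in the same way gives H(Y) = 1.8082 bits and H(X,Y) = 3.4888 bits, so
I(X;Y) = 1.8228 + 1.8082 - 3.4888 = 0.1422 bits ✓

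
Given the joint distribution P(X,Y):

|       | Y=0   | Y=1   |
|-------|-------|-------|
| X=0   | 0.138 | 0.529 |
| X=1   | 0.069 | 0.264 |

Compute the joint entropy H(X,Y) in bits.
1.6537 bits

H(X,Y) = -Σ_{x,y} P(x,y) log₂ P(x,y). Per-cell terms -P(x,y)·log₂P(x,y):
  X=0: 0.3943, 0.4860
  X=1: 0.2662, 0.5072
Sum of the 4 terms: H(X,Y) = 1.6537 bits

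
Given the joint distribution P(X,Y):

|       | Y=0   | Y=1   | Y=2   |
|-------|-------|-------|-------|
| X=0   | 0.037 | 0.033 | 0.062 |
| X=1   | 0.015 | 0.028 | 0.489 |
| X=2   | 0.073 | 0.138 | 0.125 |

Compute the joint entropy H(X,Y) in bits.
2.3721 bits

H(X,Y) = -Σ_{x,y} P(x,y) log₂ P(x,y). Per-cell terms -P(x,y)·log₂P(x,y):
  X=0: 0.17598, 0.16241, 0.24872
  X=1: 0.09088, 0.14444, 0.50469
  X=2: 0.27565, 0.39430, 0.37500
Sum of the 9 terms: H(X,Y) = 2.3721 bits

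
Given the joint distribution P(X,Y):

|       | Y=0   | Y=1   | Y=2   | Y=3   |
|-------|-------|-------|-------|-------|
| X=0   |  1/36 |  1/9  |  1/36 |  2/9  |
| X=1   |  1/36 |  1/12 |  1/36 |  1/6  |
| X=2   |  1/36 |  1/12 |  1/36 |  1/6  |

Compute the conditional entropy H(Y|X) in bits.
1.5800 bits

H(Y|X) = H(X,Y) - H(X)

H(X,Y) = -Σ_{x,y} P(x,y) log₂ P(x,y). Per-cell terms -P(x,y)·log₂P(x,y):
  X=0: 0.14361, 0.35221, 0.14361, 0.48221
  X=1: 0.14361, 0.29875, 0.14361, 0.43083
  X=2: 0.14361, 0.29875, 0.14361, 0.43083
Sum of the 12 terms: H(X,Y) = 3.1552 bits

Marginal of X (row sums):
  P(X=0) = 1/36 + 1/9 + 1/36 + 2/9 = 7/18
  P(X=1) = 1/36 + 1/12 + 1/36 + 1/6 = 11/36
  P(X=2) = 1/36 + 1/12 + 1/36 + 1/6 = 11/36
H(X) = -[(7/18)·log₂(7/18) + (11/36)·log₂(11/36) + (11/36)·log₂(11/36)]
  = 0.52989 + 0.52265 + 0.52265 = 1.5752 bits

H(Y|X) = H(X,Y) - H(X) = 3.1552 - 1.5752 = 1.5800 bits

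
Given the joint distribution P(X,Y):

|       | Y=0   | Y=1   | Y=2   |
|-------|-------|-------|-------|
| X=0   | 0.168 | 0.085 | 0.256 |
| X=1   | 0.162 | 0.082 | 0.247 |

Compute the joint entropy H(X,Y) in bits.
2.4575 bits

H(X,Y) = -Σ_{x,y} P(x,y) log₂ P(x,y). Per-cell terms -P(x,y)·log₂P(x,y):
  X=0: 0.432342, 0.302293, 0.503241
  X=1: 0.425401, 0.295875, 0.498302
Sum of the 6 terms: H(X,Y) = 2.4575 bits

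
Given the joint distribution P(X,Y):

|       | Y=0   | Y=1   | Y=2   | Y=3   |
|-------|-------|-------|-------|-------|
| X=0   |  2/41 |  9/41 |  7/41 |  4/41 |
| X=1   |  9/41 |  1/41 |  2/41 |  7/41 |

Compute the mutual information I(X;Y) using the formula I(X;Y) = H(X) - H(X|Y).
0.2768 bits

I(X;Y) = H(X) - H(X|Y)

Marginal of X (row sums):
  P(X=0) = 2/41 + 9/41 + 7/41 + 4/41 = 22/41
  P(X=1) = 9/41 + 1/41 + 2/41 + 7/41 = 19/41
H(X) = -[(22/41)·log₂(22/41) + (19/41)·log₂(19/41)]
  = 0.481918 + 0.514216 = 0.996134 bits

Marginal of Y (column sums):
  P(Y=0) = 2/41 + 9/41 = 11/41
  P(Y=1) = 9/41 + 1/41 = 10/41
  P(Y=2) = 7/41 + 2/41 = 9/41
  P(Y=3) = 4/41 + 7/41 = 11/41
H(X|Y) = Σ_y P(y)·H(X|Y=y):
  Y=0: P(Y=0) = 11/41, P(X|Y=0) = (2/11, 9/11) → H(X|Y=0) = 0.684038
  Y=1: P(Y=1) = 10/41, P(X|Y=1) = (9/10, 1/10) → H(X|Y=1) = 0.468996
  Y=2: P(Y=2) = 9/41, P(X|Y=2) = (7/9, 2/9) → H(X|Y=2) = 0.764205
  Y=3: P(Y=3) = 11/41, P(X|Y=3) = (4/11, 7/11) → H(X|Y=3) = 0.945660
H(X|Y) = (11/41)·0.684038 + (10/41)·0.468996 + (9/41)·0.764205 + (11/41)·0.945660 = 0.719378 bits

I(X;Y) = H(X) - H(X|Y) = 0.996134 - 0.719378 = 0.2768 bits

Cross-check via I(X;Y) = H(X) + H(Y) - H(X,Y): computing H(Y) from the column sums and H(X,Y) from the 8 cells in the same way gives H(Y) = 1.995208 bits and H(X,Y) = 2.714586 bits, so
I(X;Y) = 0.996134 + 1.995208 - 2.714586 = 0.2768 bits ✓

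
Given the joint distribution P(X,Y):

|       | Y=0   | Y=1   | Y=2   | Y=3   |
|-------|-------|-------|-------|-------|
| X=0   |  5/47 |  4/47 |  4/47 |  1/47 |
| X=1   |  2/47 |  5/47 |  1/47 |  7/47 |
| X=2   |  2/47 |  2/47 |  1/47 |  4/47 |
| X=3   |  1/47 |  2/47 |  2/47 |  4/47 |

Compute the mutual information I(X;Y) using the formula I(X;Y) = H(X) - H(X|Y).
0.1627 bits

I(X;Y) = H(X) - H(X|Y)

Marginal of X (row sums):
  P(X=0) = 5/47 + 4/47 + 4/47 + 1/47 = 14/47
  P(X=1) = 2/47 + 5/47 + 1/47 + 7/47 = 15/47
  P(X=2) = 2/47 + 2/47 + 1/47 + 4/47 = 9/47
  P(X=3) = 1/47 + 2/47 + 2/47 + 4/47 = 9/47
H(X) = -[(14/47)·log₂(14/47) + (15/47)·log₂(15/47) + (9/47)·log₂(9/47) + (9/47)·log₂(9/47)]
  = 0.5205 + 0.5259 + 0.4566 + 0.4566 = 1.9596 bits

Marginal of Y (column sums):
  P(Y=0) = 5/47 + 2/47 + 2/47 + 1/47 = 10/47
  P(Y=1) = 4/47 + 5/47 + 2/47 + 2/47 = 13/47
  P(Y=2) = 4/47 + 1/47 + 1/47 + 2/47 = 8/47
  P(Y=3) = 1/47 + 7/47 + 4/47 + 4/47 = 16/47
H(X|Y) = Σ_y P(y)·H(X|Y=y):
  Y=0: P(Y=0) = 10/47, P(X|Y=0) = (1/2, 1/5, 1/5, 1/10) → H(X|Y=0) = 1.7610
  Y=1: P(Y=1) = 13/47, P(X|Y=1) = (4/13, 5/13, 2/13, 2/13) → H(X|Y=1) = 1.8843
  Y=2: P(Y=2) = 8/47, P(X|Y=2) = (1/2, 1/8, 1/8, 1/4) → H(X|Y=2) = 1.7500
  Y=3: P(Y=3) = 16/47, P(X|Y=3) = (1/16, 7/16, 1/4, 1/4) → H(X|Y=3) = 1.7718
H(X|Y) = (10/47)·1.7610 + (13/47)·1.8843 + (8/47)·1.7500 + (16/47)·1.7718 = 1.7969 bits

I(X;Y) = H(X) - H(X|Y) = 1.9596 - 1.7969 = 0.1627 bits

Cross-check via I(X;Y) = H(X) + H(Y) - H(X,Y): computing H(Y) from the column sums and H(X,Y) from the 16 cells in the same way gives H(Y) = 1.9519 bits and H(X,Y) = 3.7488 bits, so
I(X;Y) = 1.9596 + 1.9519 - 3.7488 = 0.1627 bits ✓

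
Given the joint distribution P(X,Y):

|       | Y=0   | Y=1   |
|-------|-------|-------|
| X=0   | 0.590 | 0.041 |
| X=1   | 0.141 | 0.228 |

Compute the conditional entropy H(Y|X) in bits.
0.5730 bits

H(Y|X) = H(X,Y) - H(X)

H(X,Y) = -Σ_{x,y} P(x,y) log₂ P(x,y). Per-cell terms -P(x,y)·log₂P(x,y):
  X=0: 0.44912, 0.18894
  X=1: 0.39850, 0.48630
Sum of the 4 terms: H(X,Y) = 1.5229 bits

Marginal of X (row sums):
  P(X=0) = 0.590 + 0.041 = 0.631
  P(X=1) = 0.141 + 0.228 = 0.369
H(X) = -[0.631·log₂(0.631) + 0.369·log₂(0.369)]
  = 0.41917 + 0.53074 = 0.9499 bits

H(Y|X) = H(X,Y) - H(X) = 1.5229 - 0.9499 = 0.5730 bits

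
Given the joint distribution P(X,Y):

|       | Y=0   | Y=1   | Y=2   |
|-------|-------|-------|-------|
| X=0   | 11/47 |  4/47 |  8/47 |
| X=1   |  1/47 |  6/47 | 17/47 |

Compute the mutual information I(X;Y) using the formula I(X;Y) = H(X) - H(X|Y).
0.2064 bits

I(X;Y) = H(X) - H(X|Y)

Marginal of X (row sums):
  P(X=0) = 11/47 + 4/47 + 8/47 = 23/47
  P(X=1) = 1/47 + 6/47 + 17/47 = 24/47
H(X) = -[(23/47)·log₂(23/47) + (24/47)·log₂(24/47)]
  = 0.50455 + 0.49513 = 0.9997 bits

Marginal of Y (column sums):
  P(Y=0) = 11/47 + 1/47 = 12/47
  P(Y=1) = 4/47 + 6/47 = 10/47
  P(Y=2) = 8/47 + 17/47 = 25/47
H(X|Y) = Σ_y P(y)·H(X|Y=y):
  Y=0: P(Y=0) = 12/47, P(X|Y=0) = (11/12, 1/12) → H(X|Y=0) = 0.41382
  Y=1: P(Y=1) = 10/47, P(X|Y=1) = (2/5, 3/5) → H(X|Y=1) = 0.97095
  Y=2: P(Y=2) = 25/47, P(X|Y=2) = (8/25, 17/25) → H(X|Y=2) = 0.90438
H(X|Y) = (12/47)·0.41382 + (10/47)·0.97095 + (25/47)·0.90438 = 0.7933 bits

I(X;Y) = H(X) - H(X|Y) = 0.9997 - 0.7933 = 0.2064 bits

Cross-check via I(X;Y) = H(X) + H(Y) - H(X,Y): computing H(Y) from the column sums and H(X,Y) from the 6 cells in the same way gives H(Y) = 1.4623 bits and H(X,Y) = 2.2556 bits, so
I(X;Y) = 0.9997 + 1.4623 - 2.2556 = 0.2064 bits ✓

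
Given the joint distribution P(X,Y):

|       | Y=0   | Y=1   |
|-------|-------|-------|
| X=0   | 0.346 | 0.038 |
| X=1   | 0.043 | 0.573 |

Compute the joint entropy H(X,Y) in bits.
1.3646 bits

H(X,Y) = -Σ_{x,y} P(x,y) log₂ P(x,y). Per-cell terms -P(x,y)·log₂P(x,y):
  X=0: 0.5298, 0.1793
  X=1: 0.1952, 0.4603
Sum of the 4 terms: H(X,Y) = 1.3646 bits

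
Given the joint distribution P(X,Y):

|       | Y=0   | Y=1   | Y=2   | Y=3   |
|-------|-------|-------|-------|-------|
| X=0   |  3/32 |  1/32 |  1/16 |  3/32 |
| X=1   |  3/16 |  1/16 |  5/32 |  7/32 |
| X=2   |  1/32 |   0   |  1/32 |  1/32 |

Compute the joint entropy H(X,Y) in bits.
3.1162 bits

H(X,Y) = -Σ_{x,y} P(x,y) log₂ P(x,y). Per-cell terms -P(x,y)·log₂P(x,y):
  X=0: 0.32016, 0.15625, 0.25000, 0.32016
  X=1: 0.45282, 0.25000, 0.41845, 0.47964
  X=2: 0.15625, 0.00000, 0.15625, 0.15625
  (cells with P = 0 contribute 0)
Sum of the 12 terms: H(X,Y) = 3.1162 bits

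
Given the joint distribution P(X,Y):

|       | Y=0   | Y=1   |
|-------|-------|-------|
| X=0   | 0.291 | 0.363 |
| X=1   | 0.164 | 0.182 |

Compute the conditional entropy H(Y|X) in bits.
0.9936 bits

H(Y|X) = H(X,Y) - H(X)

H(X,Y) = -Σ_{x,y} P(x,y) log₂ P(x,y). Per-cell terms -P(x,y)·log₂P(x,y):
  X=0: 0.51824, 0.53069
  X=1: 0.42775, 0.44735
Sum of the 4 terms: H(X,Y) = 1.9240 bits

Marginal of X (row sums):
  P(X=0) = 0.291 + 0.363 = 0.654
  P(X=1) = 0.164 + 0.182 = 0.346
H(X) = -[0.654·log₂(0.654) + 0.346·log₂(0.346)]
  = 0.40066 + 0.52978 = 0.9304 bits

H(Y|X) = H(X,Y) - H(X) = 1.9240 - 0.9304 = 0.9936 bits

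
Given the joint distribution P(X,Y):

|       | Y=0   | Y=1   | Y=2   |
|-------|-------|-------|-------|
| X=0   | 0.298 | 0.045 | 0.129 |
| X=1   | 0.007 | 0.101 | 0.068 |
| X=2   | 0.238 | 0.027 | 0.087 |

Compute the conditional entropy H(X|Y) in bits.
1.2589 bits

H(X|Y) = H(X,Y) - H(Y)

H(X,Y) = -Σ_{x,y} P(x,y) log₂ P(x,y). Per-cell terms -P(x,y)·log₂P(x,y):
  X=0: 0.52049, 0.20133, 0.38114
  X=1: 0.05011, 0.33406, 0.26373
  X=2: 0.49289, 0.14069, 0.30649
Sum of the 9 terms: H(X,Y) = 2.6909 bits

Marginal of Y (column sums):
  P(Y=0) = 0.298 + 0.007 + 0.238 = 0.543
  P(Y=1) = 0.045 + 0.101 + 0.027 = 0.173
  P(Y=2) = 0.129 + 0.068 + 0.087 = 0.284
H(Y) = -[0.543·log₂(0.543) + 0.173·log₂(0.173) + 0.284·log₂(0.284)]
  = 0.47837 + 0.43789 + 0.51575 = 1.4320 bits

H(X|Y) = H(X,Y) - H(Y) = 2.6909 - 1.4320 = 1.2589 bits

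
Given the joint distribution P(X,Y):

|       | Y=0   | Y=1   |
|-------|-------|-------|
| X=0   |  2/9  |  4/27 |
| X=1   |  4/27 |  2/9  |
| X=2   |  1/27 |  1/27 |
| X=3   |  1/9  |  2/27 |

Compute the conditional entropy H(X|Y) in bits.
1.7642 bits

H(X|Y) = H(X,Y) - H(Y)

H(X,Y) = -Σ_{x,y} P(x,y) log₂ P(x,y). Per-cell terms -P(x,y)·log₂P(x,y):
  X=0: 0.482206, 0.408131
  X=1: 0.408131, 0.482206
  X=2: 0.176107, 0.176107
  X=3: 0.352214, 0.278140
Sum of the 8 terms: H(X,Y) = 2.76324 bits

Marginal of Y (column sums):
  P(Y=0) = 2/9 + 4/27 + 1/27 + 1/9 = 14/27
  P(Y=1) = 4/27 + 2/9 + 1/27 + 2/27 = 13/27
H(Y) = -[(14/27)·log₂(14/27) + (13/27)·log₂(13/27)]
  = 0.491313 + 0.507697 = 0.99901 bits

H(X|Y) = H(X,Y) - H(Y) = 2.76324 - 0.99901 = 1.7642 bits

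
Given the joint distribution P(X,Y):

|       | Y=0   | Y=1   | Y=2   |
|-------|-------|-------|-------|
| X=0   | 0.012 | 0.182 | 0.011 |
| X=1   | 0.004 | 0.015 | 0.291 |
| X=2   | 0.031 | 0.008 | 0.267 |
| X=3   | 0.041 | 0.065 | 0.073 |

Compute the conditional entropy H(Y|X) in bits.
0.7176 bits

H(Y|X) = H(X,Y) - H(X)

H(X,Y) = -Σ_{x,y} P(x,y) log₂ P(x,y). Per-cell terms -P(x,y)·log₂P(x,y):
  X=0: 0.07657, 0.44735, 0.07157
  X=1: 0.03186, 0.09088, 0.51824
  X=2: 0.15536, 0.05573, 0.50866
  X=3: 0.18894, 0.25632, 0.27565
Sum of the 12 terms: H(X,Y) = 2.6771 bits

Marginal of X (row sums):
  P(X=0) = 0.012 + 0.182 + 0.011 = 0.205
  P(X=1) = 0.004 + 0.015 + 0.291 = 0.310
  P(X=2) = 0.031 + 0.008 + 0.267 = 0.306
  P(X=3) = 0.041 + 0.065 + 0.073 = 0.179
H(X) = -[0.205·log₂(0.205) + 0.310·log₂(0.310) + 0.306·log₂(0.306) + 0.179·log₂(0.179)]
  = 0.46869 + 0.52379 + 0.52277 + 0.44427 = 1.9595 bits

H(Y|X) = H(X,Y) - H(X) = 2.6771 - 1.9595 = 0.7176 bits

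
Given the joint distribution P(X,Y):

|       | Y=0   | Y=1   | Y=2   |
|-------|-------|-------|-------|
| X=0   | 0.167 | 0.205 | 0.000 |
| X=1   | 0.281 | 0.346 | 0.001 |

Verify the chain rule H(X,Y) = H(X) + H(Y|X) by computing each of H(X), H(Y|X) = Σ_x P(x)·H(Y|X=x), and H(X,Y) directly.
H(X) = 0.9522 bits, H(Y|X) = 1.0021 bits, H(X,Y) = 1.9543 bits

Marginal of X (row sums):
  P(X=0) = 0.167 + 0.205 + 0.000 = 0.372
  P(X=1) = 0.281 + 0.346 + 0.001 = 0.628
H(X) = -[0.372·log₂(0.372) + 0.628·log₂(0.628)]
  = 0.53070 + 0.42149 = 0.9522 bits

H(Y|X) = Σ_x P(x)·H(Y|X=x):
  X=0: P(X=0) = 0.372, P(Y|X=0) = (167/372, 205/372, 0) → H(Y|X=0) = 0.99246
  X=1: P(X=1) = 0.628, P(Y|X=1) = (281/628, 173/314, 1/628) → H(Y|X=1) = 1.00775
H(Y|X) = 0.372·0.99246 + 0.628·1.00775 = 1.0021 bits

H(X,Y) = -Σ_{x,y} P(x,y) log₂ P(x,y). Per-cell terms -P(x,y)·log₂P(x,y):
  X=0: 0.43121, 0.46869, 0.00000
  X=1: 0.51461, 0.52978, 0.00997
  (cells with P = 0 contribute 0)
Sum of the 6 terms: H(X,Y) = 1.9543 bits

Chain rule check:
  H(X) + H(Y|X) = 0.9522 + 1.0021 = 1.9543 bits
  H(X,Y) = 1.9543 bits
✓ Chain rule verified.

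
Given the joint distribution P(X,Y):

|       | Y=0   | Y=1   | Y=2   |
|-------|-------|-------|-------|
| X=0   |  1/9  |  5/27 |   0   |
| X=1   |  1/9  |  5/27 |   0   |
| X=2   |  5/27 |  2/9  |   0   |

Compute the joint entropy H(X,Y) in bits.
2.5383 bits

H(X,Y) = -Σ_{x,y} P(x,y) log₂ P(x,y). Per-cell terms -P(x,y)·log₂P(x,y):
  X=0: 0.35221, 0.45055, 0.00000
  X=1: 0.35221, 0.45055, 0.00000
  X=2: 0.45055, 0.48221, 0.00000
  (cells with P = 0 contribute 0)
Sum of the 9 terms: H(X,Y) = 2.5383 bits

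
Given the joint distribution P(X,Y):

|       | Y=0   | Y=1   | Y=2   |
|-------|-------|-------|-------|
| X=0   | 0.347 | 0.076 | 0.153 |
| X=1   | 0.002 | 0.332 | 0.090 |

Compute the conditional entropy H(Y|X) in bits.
1.1023 bits

H(Y|X) = H(X,Y) - H(X)

H(X,Y) = -Σ_{x,y} P(x,y) log₂ P(x,y). Per-cell terms -P(x,y)·log₂P(x,y):
  X=0: 0.529866, 0.282557, 0.414385
  X=1: 0.017932, 0.528127, 0.312654
Sum of the 6 terms: H(X,Y) = 2.085521 bits

Marginal of X (row sums):
  P(X=0) = 0.347 + 0.076 + 0.153 = 0.576
  P(X=1) = 0.002 + 0.332 + 0.090 = 0.424
H(X) = -[0.576·log₂(0.576) + 0.424·log₂(0.424)]
  = 0.458415 + 0.524854 = 0.983269 bits

H(Y|X) = H(X,Y) - H(X) = 2.085521 - 0.983269 = 1.1023 bits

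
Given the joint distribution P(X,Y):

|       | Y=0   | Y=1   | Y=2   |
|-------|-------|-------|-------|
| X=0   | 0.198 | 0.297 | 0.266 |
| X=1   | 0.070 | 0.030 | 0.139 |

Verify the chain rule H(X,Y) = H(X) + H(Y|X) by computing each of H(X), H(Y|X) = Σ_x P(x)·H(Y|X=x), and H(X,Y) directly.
H(X) = 0.7934 bits, H(Y|X) = 1.5137 bits, H(X,Y) = 2.3070 bits

Marginal of X (row sums):
  P(X=0) = 0.198 + 0.297 + 0.266 = 0.761
  P(X=1) = 0.070 + 0.030 + 0.139 = 0.239
H(X) = -[0.761·log₂(0.761) + 0.239·log₂(0.239)]
  = 0.29986 + 0.49352 = 0.7934 bits

H(Y|X) = Σ_x P(x)·H(Y|X=x):
  X=0: P(X=0) = 0.761, P(Y|X=0) = (198/761, 297/761, 266/761) → H(Y|X=0) = 1.56522
  X=1: P(X=1) = 0.239, P(Y|X=1) = (70/239, 30/239, 139/239) → H(Y|X=1) = 1.34945
H(Y|X) = 0.761·1.56522 + 0.239·1.34945 = 1.5137 bits

H(X,Y) = -Σ_{x,y} P(x,y) log₂ P(x,y). Per-cell terms -P(x,y)·log₂P(x,y):
  X=0: 0.46261, 0.52019, 0.50819
  X=1: 0.26856, 0.15177, 0.39571
Sum of the 6 terms: H(X,Y) = 2.3070 bits

Chain rule check:
  H(X) + H(Y|X) = 0.7934 + 1.5137 = 2.3071 bits
  H(X,Y) = 2.3070 bits
✓ Chain rule verified (Δ = 0.0001 is 4-dp rounding noise: each of the three values was rounded independently).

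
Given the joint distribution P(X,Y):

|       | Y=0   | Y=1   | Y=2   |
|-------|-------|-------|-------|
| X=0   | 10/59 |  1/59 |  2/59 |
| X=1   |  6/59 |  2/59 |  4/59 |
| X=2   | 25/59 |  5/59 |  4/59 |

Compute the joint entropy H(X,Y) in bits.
2.5532 bits

H(X,Y) = -Σ_{x,y} P(x,y) log₂ P(x,y). Per-cell terms -P(x,y)·log₂P(x,y):
  X=0: 0.4340, 0.0997, 0.1655
  X=1: 0.3354, 0.1655, 0.2632
  X=2: 0.5249, 0.3018, 0.2632
Sum of the 9 terms: H(X,Y) = 2.5532 bits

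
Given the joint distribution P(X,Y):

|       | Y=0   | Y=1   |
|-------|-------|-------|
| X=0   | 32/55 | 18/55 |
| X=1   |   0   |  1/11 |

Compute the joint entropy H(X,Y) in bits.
1.2965 bits

H(X,Y) = -Σ_{x,y} P(x,y) log₂ P(x,y). Per-cell terms -P(x,y)·log₂P(x,y):
  X=0: 0.4546, 0.5274
  X=1: 0.0000, 0.3145
  (cells with P = 0 contribute 0)
Sum of the 4 terms: H(X,Y) = 1.2965 bits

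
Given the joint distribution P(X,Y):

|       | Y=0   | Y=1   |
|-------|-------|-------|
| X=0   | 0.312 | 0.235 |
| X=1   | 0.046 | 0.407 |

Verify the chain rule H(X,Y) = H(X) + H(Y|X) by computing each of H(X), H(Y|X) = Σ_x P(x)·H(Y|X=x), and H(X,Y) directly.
H(X) = 0.9936 bits, H(Y|X) = 0.7538 bits, H(X,Y) = 1.7474 bits

Marginal of X (row sums):
  P(X=0) = 0.312 + 0.235 = 0.547
  P(X=1) = 0.046 + 0.407 = 0.453
H(X) = -[0.547·log₂(0.547) + 0.453·log₂(0.453)]
  = 0.47610 + 0.51751 = 0.9936 bits

H(Y|X) = Σ_x P(x)·H(Y|X=x):
  X=0: P(X=0) = 0.547, P(Y|X=0) = (312/547, 235/547) → H(Y|X=0) = 0.98566
  X=1: P(X=1) = 0.453, P(Y|X=1) = (46/453, 407/453) → H(Y|X=1) = 0.47387
H(Y|X) = 0.547·0.98566 + 0.453·0.47387 = 0.7538 bits

H(X,Y) = -Σ_{x,y} P(x,y) log₂ P(x,y). Per-cell terms -P(x,y)·log₂P(x,y):
  X=0: 0.52428, 0.49098
  X=1: 0.20434, 0.52784
Sum of the 4 terms: H(X,Y) = 1.7474 bits

Chain rule check:
  H(X) + H(Y|X) = 0.9936 + 0.7538 = 1.7474 bits
  H(X,Y) = 1.7474 bits
✓ Chain rule verified.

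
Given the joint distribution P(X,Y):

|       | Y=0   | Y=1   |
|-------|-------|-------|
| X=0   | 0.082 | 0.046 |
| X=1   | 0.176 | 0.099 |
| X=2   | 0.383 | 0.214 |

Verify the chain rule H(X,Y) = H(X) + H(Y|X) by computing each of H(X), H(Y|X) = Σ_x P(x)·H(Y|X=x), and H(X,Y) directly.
H(X) = 1.3361 bits, H(Y|X) = 0.9418 bits, H(X,Y) = 2.2779 bits

Marginal of X (row sums):
  P(X=0) = 0.082 + 0.046 = 0.128
  P(X=1) = 0.176 + 0.099 = 0.275
  P(X=2) = 0.383 + 0.214 = 0.597
H(X) = -[0.128·log₂(0.128) + 0.275·log₂(0.275) + 0.597·log₂(0.597)]
  = 0.379620 + 0.512187 + 0.444286 = 1.3361 bits

H(Y|X) = Σ_x P(x)·H(Y|X=x):
  X=0: P(X=0) = 0.128, P(Y|X=0) = (41/64, 23/64) → H(Y|X=0) = 0.942163
  X=1: P(X=1) = 0.275, P(Y|X=1) = (16/25, 9/25) → H(Y|X=1) = 0.942683
  X=2: P(X=2) = 0.597, P(Y|X=2) = (383/597, 214/597) → H(Y|X=2) = 0.941397
H(Y|X) = 0.128·0.942163 + 0.275·0.942683 + 0.597·0.941397 = 0.9418 bits

H(X,Y) = -Σ_{x,y} P(x,y) log₂ P(x,y). Per-cell terms -P(x,y)·log₂P(x,y):
  X=0: 0.295875, 0.204342
  X=1: 0.441118, 0.330306
  X=2: 0.530296, 0.476004
Sum of the 6 terms: H(X,Y) = 2.2779 bits

Chain rule check:
  H(X) + H(Y|X) = 1.3361 + 0.9418 = 2.2779 bits
  H(X,Y) = 2.2779 bits
✓ Chain rule verified.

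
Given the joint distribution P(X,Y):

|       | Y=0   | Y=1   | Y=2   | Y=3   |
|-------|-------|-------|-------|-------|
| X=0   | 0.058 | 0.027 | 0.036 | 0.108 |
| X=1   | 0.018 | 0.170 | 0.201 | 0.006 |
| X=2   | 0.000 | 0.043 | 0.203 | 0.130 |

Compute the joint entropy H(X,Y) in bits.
2.9917 bits

H(X,Y) = -Σ_{x,y} P(x,y) log₂ P(x,y). Per-cell terms -P(x,y)·log₂P(x,y):
  X=0: 0.23825, 0.14069, 0.17265, 0.34678
  X=1: 0.10433, 0.43459, 0.46526, 0.04428
  X=2: 0.00000, 0.19520, 0.46699, 0.38264
  (cells with P = 0 contribute 0)
Sum of the 12 terms: H(X,Y) = 2.9917 bits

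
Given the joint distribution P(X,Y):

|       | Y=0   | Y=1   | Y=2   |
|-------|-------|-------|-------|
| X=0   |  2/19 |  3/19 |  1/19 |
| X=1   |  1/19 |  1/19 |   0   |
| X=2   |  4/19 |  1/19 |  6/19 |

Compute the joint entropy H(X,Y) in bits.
2.6551 bits

H(X,Y) = -Σ_{x,y} P(x,y) log₂ P(x,y). Per-cell terms -P(x,y)·log₂P(x,y):
  X=0: 0.3419, 0.4205, 0.2236
  X=1: 0.2236, 0.2236, 0.0000
  X=2: 0.4732, 0.2236, 0.5251
  (cells with P = 0 contribute 0)
Sum of the 9 terms: H(X,Y) = 2.6551 bits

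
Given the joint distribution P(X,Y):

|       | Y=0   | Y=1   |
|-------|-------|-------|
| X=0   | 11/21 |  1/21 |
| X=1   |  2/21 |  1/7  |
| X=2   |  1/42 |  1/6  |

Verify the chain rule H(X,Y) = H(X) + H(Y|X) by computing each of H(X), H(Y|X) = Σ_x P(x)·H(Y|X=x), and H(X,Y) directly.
H(X) = 1.4100 bits, H(Y|X) = 0.5712 bits, H(X,Y) = 1.9812 bits

Marginal of X (row sums):
  P(X=0) = 11/21 + 1/21 = 4/7
  P(X=1) = 2/21 + 1/7 = 5/21
  P(X=2) = 1/42 + 1/6 = 4/21
H(X) = -[(4/7)·log₂(4/7) + (5/21)·log₂(5/21) + (4/21)·log₂(4/21)]
  = 0.46135 + 0.49295 + 0.45568 = 1.4100 bits

H(Y|X) = Σ_x P(x)·H(Y|X=x):
  X=0: P(X=0) = 4/7, P(Y|X=0) = (11/12, 1/12) → H(Y|X=0) = 0.41382
  X=1: P(X=1) = 5/21, P(Y|X=1) = (2/5, 3/5) → H(Y|X=1) = 0.97095
  X=2: P(X=2) = 4/21, P(Y|X=2) = (1/8, 7/8) → H(Y|X=2) = 0.54356
H(Y|X) = (4/7)·0.41382 + (5/21)·0.97095 + (4/21)·0.54356 = 0.5712 bits

H(X,Y) = -Σ_{x,y} P(x,y) log₂ P(x,y). Per-cell terms -P(x,y)·log₂P(x,y):
  X=0: 0.48865, 0.20916
  X=1: 0.32308, 0.40105
  X=2: 0.12839, 0.43083
Sum of the 6 terms: H(X,Y) = 1.9812 bits

Chain rule check:
  H(X) + H(Y|X) = 1.4100 + 0.5712 = 1.9812 bits
  H(X,Y) = 1.9812 bits
✓ Chain rule verified.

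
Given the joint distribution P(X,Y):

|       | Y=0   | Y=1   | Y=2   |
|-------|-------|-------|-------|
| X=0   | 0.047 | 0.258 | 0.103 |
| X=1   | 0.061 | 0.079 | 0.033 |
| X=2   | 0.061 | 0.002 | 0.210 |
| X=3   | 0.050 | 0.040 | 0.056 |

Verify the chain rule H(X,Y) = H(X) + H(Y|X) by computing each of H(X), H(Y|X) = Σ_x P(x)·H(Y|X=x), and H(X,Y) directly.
H(X) = 1.8822 bits, H(Y|X) = 1.2366 bits, H(X,Y) = 3.1188 bits

Marginal of X (row sums):
  P(X=0) = 0.047 + 0.258 + 0.103 = 0.408
  P(X=1) = 0.061 + 0.079 + 0.033 = 0.173
  P(X=2) = 0.061 + 0.002 + 0.210 = 0.273
  P(X=3) = 0.050 + 0.040 + 0.056 = 0.146
H(X) = -[0.408·log₂(0.408) + 0.173·log₂(0.173) + 0.273·log₂(0.273) + 0.146·log₂(0.146)]
  = 0.5277 + 0.4379 + 0.5113 + 0.4053 = 1.8822 bits

H(Y|X) = Σ_x P(x)·H(Y|X=x):
  X=0: P(X=0) = 0.408, P(Y|X=0) = (47/408, 43/68, 103/408) → H(Y|X=0) = 1.2786
  X=1: P(X=1) = 0.173, P(Y|X=1) = (61/173, 79/173, 33/173) → H(Y|X=1) = 1.5026
  X=2: P(X=2) = 0.273, P(Y|X=2) = (61/273, 2/273, 10/13) → H(Y|X=2) = 0.8262
  X=3: P(X=3) = 0.146, P(Y|X=3) = (25/73, 20/73, 28/73) → H(Y|X=3) = 1.5715
H(Y|X) = 0.408·1.2786 + 0.173·1.5026 + 0.273·0.8262 + 0.146·1.5715 = 1.2366 bits

H(X,Y) = -Σ_{x,y} P(x,y) log₂ P(x,y). Per-cell terms -P(x,y)·log₂P(x,y):
  X=0: 0.2073, 0.5043, 0.3378
  X=1: 0.2461, 0.2893, 0.1624
  X=2: 0.2461, 0.0179, 0.4728
  X=3: 0.2161, 0.1858, 0.2329
Sum of the 12 terms: H(X,Y) = 3.1188 bits

Chain rule check:
  H(X) + H(Y|X) = 1.8822 + 1.2366 = 3.1188 bits
  H(X,Y) = 3.1188 bits
✓ Chain rule verified.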